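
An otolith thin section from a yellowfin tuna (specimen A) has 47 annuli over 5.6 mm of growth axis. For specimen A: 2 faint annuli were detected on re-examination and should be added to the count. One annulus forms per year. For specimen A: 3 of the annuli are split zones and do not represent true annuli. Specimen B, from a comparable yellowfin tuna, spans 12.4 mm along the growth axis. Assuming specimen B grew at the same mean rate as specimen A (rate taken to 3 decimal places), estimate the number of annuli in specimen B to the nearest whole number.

102 annuli

Specimen A: correcting the raw count gives 47 − 3 + 2 = 46 true annuli.
A: 5.6 mm over 46 years gives 5.6 / 46 ≈ 0.122 mm/yr.
B spans 12.4 / 0.122 = 101.64 years ≈ 102 annuli.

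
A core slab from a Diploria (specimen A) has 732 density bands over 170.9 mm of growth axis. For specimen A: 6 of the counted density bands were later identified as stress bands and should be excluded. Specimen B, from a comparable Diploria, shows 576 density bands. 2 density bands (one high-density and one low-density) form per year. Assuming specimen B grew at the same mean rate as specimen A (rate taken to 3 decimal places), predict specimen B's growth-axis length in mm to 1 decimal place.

Specimen A: true density band count = 732 − 6 = 726.
Specimen A: 726 density bands at 2 per year is 726 / 2 = 363 years.
A: Extension rate ≈ 170.9 / 363 = 0.471 mm per year.
Specimen B: with 2 density bands per year, 576 / 2 = 288 years. Length of B = 0.471 × 288 = 135.6 mm.

135.6 mm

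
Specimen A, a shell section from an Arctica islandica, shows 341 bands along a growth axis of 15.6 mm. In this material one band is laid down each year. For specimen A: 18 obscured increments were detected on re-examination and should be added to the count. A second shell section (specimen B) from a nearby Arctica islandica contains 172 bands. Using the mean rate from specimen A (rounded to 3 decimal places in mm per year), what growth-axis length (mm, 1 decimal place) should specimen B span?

Specimen A: after corrections the count is 341 + 18 = 359 bands.
A: Mean rate = 15.6 mm / 359 years ≈ 0.043 mm per year.
Length of B = 0.043 × 172 = 7.4 mm.

7.4 mm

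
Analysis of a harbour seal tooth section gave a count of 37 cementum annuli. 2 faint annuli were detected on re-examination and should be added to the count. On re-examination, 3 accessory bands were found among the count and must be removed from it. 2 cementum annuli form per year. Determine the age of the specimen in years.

18 years

After corrections the count is 37 − 3 + 2 = 36 cementum annuli.
36 cementum annuli at 2 per year is 36 / 2 = 18 years.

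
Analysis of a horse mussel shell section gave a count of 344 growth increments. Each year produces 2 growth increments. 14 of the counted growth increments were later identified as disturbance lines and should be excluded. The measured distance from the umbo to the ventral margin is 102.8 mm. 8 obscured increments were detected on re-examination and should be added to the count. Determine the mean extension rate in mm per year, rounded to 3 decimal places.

Correcting the raw count gives 344 − 14 + 8 = 338 true growth increments.
Dividing by 2 growth increments per year: 338 / 2 = 169 years.
102.8 mm over 169 years gives 102.8 / 169 ≈ 0.608 mm per year.

0.608 mm per year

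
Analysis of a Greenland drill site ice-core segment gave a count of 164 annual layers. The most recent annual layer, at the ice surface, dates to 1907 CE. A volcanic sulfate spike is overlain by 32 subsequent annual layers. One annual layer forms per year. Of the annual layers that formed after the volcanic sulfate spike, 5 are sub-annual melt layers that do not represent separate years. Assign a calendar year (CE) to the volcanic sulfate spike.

There are 32 annual layers younger than the volcanic sulfate spike.
Removing the 5 false annual layers leaves 32 − 5 = 27 true annual layers beyond the volcanic sulfate spike.
The annual layer at the ice surface is 1907 CE, so the volcanic sulfate spike dates to 1907 − 27 = 1880 CE.

1880 CE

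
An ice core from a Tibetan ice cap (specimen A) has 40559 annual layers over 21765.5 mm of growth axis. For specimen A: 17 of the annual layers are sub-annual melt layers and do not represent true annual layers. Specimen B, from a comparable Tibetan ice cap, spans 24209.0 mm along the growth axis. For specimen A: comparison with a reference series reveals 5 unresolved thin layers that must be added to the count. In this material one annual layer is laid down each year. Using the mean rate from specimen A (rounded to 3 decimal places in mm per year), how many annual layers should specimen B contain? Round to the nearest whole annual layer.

Specimen A: correcting the raw count gives 40559 − 17 + 5 = 40547 true annual layers.
A: Extension rate ≈ 21765.5 / 40547 = 0.537 mm per year.
B spans 24209.0 / 0.537 = 45081.94 years ≈ 45082 annual layers.

45082 annual layers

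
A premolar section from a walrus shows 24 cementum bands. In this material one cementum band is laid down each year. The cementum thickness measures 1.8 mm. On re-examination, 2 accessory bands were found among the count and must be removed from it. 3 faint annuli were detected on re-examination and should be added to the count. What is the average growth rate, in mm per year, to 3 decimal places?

0.072 mm per year

True cementum band count = 24 − 2 + 3 = 25.
1.8 mm over 25 years gives 1.8 / 25 ≈ 0.072 mm per year.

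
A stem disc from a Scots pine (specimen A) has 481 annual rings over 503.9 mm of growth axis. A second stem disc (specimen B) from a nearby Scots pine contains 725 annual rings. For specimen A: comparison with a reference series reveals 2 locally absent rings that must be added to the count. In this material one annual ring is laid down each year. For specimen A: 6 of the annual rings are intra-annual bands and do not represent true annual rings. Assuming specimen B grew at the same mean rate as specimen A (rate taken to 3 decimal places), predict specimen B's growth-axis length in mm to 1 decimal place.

765.6 mm

Specimen A: true annual ring count = 481 − 6 + 2 = 477.
A: Extension rate ≈ 503.9 / 477 = 1.056 mm/year.
Length of B = 1.056 × 725 = 765.6 mm.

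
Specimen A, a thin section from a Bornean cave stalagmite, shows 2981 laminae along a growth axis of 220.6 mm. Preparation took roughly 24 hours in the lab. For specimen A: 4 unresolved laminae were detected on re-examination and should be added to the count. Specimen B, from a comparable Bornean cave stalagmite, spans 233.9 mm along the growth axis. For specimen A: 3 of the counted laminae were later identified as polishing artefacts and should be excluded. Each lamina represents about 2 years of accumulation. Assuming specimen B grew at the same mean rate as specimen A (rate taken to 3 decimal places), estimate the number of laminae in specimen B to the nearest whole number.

3161 laminae

Specimen A: adjusted count: 2981 − 3 + 4 = 2982 laminae.
Specimen A: multiplying by 2 years per lamina: 2982 × 2 = 5964 years.
A: Mean rate = 220.6 mm / 5964 years ≈ 0.037 mm per year.
B spans 233.9 / 0.037 = 6321.62 years; at 2 years per lamina that is 6321.62 / 2 ≈ 3161 laminae.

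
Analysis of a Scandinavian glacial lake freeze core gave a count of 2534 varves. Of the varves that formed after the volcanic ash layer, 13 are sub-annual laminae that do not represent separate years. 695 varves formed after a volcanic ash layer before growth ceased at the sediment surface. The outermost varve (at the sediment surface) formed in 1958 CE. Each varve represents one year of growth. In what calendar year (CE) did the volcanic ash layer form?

There are 695 varves younger than the volcanic ash layer.
695 − 13 false = 682 true varves after the volcanic ash layer.
The varve at the sediment surface is 1958 CE, so the volcanic ash layer dates to 1958 − 682 = 1276 CE.

1276 CE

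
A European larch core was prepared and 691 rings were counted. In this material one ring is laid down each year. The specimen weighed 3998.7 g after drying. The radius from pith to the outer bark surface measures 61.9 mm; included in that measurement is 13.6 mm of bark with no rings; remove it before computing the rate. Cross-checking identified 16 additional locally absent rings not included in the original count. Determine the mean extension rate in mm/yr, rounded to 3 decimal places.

0.068 mm/yr

True ring count = 691 + 16 = 707.
Net length = 61.9 − 13.6 = 48.3 mm.
Mean rate = 48.3 mm / 707 years ≈ 0.068 mm/yr.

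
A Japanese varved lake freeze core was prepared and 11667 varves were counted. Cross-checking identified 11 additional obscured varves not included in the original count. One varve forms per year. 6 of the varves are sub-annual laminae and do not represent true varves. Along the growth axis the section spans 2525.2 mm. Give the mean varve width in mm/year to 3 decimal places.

Correcting the raw count gives 11667 − 6 + 11 = 11672 true varves.
Extension rate ≈ 2525.2 / 11672 = 0.216 mm/year.

0.216 mm/year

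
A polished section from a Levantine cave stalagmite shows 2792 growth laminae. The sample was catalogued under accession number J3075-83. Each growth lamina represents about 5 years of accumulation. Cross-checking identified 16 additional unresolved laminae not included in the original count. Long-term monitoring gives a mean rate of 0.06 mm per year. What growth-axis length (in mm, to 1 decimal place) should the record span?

842.4 mm

After corrections the count is 2792 + 16 = 2808 growth laminae.
2808 growth laminae at 5 years each span 2808 × 5 = 14040 years.
Predicted length = 0.06 mm/year × 14040 years = 842.4 mm.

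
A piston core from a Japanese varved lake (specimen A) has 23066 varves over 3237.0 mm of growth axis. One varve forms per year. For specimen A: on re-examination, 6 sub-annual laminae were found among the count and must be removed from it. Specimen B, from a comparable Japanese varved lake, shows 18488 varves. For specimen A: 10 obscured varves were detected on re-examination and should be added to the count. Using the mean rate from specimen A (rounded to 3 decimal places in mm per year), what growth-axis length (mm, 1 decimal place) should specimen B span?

2588.3 mm

Specimen A: adjusted count: 23066 − 6 + 10 = 23070 varves.
A: Extension rate ≈ 3237.0 / 23070 = 0.140 mm per year.
For B, 0.140 mm/year × 18488 years = 2588.3 mm.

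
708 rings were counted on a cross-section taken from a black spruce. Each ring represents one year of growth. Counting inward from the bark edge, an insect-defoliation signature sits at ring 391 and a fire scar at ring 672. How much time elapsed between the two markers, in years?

Separation: 672 − 391 = 281 rings.
That is 281 years at one ring per year.

281 years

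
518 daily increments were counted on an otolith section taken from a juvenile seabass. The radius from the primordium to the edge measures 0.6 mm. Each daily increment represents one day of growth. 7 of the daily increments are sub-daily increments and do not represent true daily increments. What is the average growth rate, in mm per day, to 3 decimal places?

After corrections the count is 518 − 7 = 511 daily increments.
Extension rate ≈ 0.6 / 511 = 0.001 mm per day.

0.001 mm per day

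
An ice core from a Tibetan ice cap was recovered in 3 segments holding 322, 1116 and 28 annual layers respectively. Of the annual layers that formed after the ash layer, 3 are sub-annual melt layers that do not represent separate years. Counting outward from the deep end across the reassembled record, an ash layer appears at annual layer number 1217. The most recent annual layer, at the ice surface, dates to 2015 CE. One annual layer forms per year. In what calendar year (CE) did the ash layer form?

1769 CE

Total annual layers = 322 + 1116 + 28 = 1466.
Between annual layer 1217 and the ice surface there are 1466 − 1217 = 249 annual layers.
249 − 3 false = 246 true annual layers after the ash layer.
Counting back 246 years from 2015 CE places the ash layer in 2015 − 246 = 1769 CE.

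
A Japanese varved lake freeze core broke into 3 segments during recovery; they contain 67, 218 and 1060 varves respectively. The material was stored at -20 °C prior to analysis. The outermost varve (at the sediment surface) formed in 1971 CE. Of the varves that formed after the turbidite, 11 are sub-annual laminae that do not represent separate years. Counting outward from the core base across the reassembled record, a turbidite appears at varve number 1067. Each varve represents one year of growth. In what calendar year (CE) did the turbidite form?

Total varves = 67 + 218 + 1060 = 1345.
The turbidite sits at varve 1067 from the core base, so 1345 − 1067 = 278 varves formed after it.
Removing the 11 false varves leaves 278 − 11 = 267 true varves beyond the turbidite.
The varve at the sediment surface is 1971 CE, so the turbidite dates to 1971 − 267 = 1704 CE.

1704 CE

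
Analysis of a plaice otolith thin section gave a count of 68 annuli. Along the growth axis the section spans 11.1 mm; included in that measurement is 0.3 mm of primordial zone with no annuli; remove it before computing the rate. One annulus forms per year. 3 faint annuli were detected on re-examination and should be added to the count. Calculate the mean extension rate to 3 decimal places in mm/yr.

True annulus count = 68 + 3 = 71.
The growth record spans 11.1 − 0.3 = 10.8 mm.
10.8 mm over 71 years gives 10.8 / 71 ≈ 0.152 mm/yr.

0.152 mm/yr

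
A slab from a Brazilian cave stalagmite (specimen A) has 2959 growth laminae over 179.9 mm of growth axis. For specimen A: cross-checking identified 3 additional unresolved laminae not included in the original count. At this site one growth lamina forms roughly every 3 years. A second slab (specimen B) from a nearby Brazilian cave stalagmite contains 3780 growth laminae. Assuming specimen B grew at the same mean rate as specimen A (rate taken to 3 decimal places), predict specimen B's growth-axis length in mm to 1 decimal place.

226.8 mm

Specimen A: correcting the raw count gives 2959 + 3 = 2962 true growth laminae.
Specimen A: at 3 years per growth lamina, 2962 × 3 = 8886 years.
A: Mean rate = 179.9 mm / 8886 years ≈ 0.020 mm/yr.
Specimen B: at 3 years per growth lamina, 3780 × 3 = 11340 years. Length of B = 0.020 × 11340 = 226.8 mm.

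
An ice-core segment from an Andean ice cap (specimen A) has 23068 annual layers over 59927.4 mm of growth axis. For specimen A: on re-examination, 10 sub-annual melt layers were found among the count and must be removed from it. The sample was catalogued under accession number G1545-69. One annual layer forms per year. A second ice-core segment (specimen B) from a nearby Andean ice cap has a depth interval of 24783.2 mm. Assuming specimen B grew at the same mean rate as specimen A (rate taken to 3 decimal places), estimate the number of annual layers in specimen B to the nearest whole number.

9536 annual layers

Specimen A: after corrections the count is 23068 − 10 = 23058 annual layers.
A: 59927.4 mm over 23058 years gives 59927.4 / 23058 ≈ 2.599 mm per year.
B spans 24783.2 / 2.599 = 9535.67 years ≈ 9536 annual layers.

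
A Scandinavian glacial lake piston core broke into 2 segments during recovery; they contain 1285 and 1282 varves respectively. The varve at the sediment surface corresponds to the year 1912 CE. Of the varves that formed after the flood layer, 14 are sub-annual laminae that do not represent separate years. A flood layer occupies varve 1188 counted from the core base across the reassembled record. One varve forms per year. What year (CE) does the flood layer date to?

Total varves = 1285 + 1282 = 2567.
2567 − 1188 = 1379 varves lie beyond the flood layer toward the sediment surface.
Excluding 14 false varves: 1379 − 14 = 1365.
Counting back 1365 years from 1912 CE places the flood layer in 1912 − 1365 = 547 CE.

547 CE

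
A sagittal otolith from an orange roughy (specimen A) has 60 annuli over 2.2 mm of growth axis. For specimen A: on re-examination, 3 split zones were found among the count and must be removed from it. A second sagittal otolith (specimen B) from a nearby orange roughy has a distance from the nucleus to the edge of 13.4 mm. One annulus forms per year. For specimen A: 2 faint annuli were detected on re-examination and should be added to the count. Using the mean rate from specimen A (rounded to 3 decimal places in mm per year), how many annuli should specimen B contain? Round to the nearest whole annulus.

Specimen A: correcting the raw count gives 60 − 3 + 2 = 59 true annuli.
A: Extension rate ≈ 2.2 / 59 = 0.037 mm per year.
For B, 13.4 / 0.037 = 362.16 years ≈ 362 annuli.

362 annuli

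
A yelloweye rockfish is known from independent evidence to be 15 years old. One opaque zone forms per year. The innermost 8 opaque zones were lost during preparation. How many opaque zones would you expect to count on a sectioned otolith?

7 opaque zones

Expected opaque zones over 15 years: 15.
Subtracting the 8 opaque zones not captured gives 15 − 8 = 7 opaque zones in the record.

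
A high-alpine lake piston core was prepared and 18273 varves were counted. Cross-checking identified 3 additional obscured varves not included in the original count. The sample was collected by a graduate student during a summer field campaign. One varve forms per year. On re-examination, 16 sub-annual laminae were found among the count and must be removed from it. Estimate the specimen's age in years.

18260 years

True varve count = 18273 − 16 + 3 = 18260.
With a one-to-one varve periodicity this is 18260 years.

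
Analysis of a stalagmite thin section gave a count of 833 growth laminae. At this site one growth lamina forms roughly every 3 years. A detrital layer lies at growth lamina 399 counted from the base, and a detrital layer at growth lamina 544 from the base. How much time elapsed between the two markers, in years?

435 years

The two markers are separated by 544 − 399 = 145 growth laminae.
Multiplying by 3 years per growth lamina: 145 × 3 = 435 years.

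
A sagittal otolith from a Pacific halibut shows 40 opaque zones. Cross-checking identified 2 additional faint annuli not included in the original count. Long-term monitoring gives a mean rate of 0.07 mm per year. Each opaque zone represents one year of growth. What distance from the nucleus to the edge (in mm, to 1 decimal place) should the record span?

2.9 mm

True opaque zone count = 40 + 2 = 42.
Predicted length = 0.07 mm/year × 42 years = 2.9 mm.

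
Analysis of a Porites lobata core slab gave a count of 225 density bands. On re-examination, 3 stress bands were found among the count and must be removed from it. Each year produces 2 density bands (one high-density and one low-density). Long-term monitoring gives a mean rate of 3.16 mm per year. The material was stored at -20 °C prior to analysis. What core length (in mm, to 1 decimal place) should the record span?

350.8 mm

Correcting the raw count gives 225 − 3 = 222 true density bands.
With 2 density bands per year, 222 / 2 = 111 years.
111 years at 3.16 mm/year gives 3.16 × 111 = 350.8 mm.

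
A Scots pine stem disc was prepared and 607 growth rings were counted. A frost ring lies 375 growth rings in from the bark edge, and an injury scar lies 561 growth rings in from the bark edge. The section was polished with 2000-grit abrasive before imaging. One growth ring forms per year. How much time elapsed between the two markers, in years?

186 years

The two markers are separated by 561 − 375 = 186 growth rings.
At one growth ring per year, 186 years elapsed between them.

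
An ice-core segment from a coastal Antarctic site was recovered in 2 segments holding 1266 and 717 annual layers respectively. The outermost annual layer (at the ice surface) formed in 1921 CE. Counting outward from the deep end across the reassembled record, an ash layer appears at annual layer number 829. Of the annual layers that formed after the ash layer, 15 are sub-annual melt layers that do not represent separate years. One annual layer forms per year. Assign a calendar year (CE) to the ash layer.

Total annual layers = 1266 + 717 = 1983.
Between annual layer 829 and the ice surface there are 1983 − 829 = 1154 annual layers.
1154 − 15 false = 1139 true annual layers after the ash layer.
The annual layer at the ice surface is 1921 CE, so the ash layer dates to 1921 − 1139 = 782 CE.

782 CE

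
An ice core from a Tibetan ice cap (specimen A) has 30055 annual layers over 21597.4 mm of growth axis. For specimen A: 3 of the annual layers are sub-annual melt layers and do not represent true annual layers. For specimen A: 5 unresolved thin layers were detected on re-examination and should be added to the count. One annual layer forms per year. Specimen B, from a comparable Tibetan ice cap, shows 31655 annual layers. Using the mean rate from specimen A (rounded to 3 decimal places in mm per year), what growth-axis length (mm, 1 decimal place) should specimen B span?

22759.9 mm

Specimen A: correcting the raw count gives 30055 − 3 + 5 = 30057 true annual layers.
A: 21597.4 mm over 30057 years gives 21597.4 / 30057 ≈ 0.719 mm/year.
Length of B = 0.719 × 31655 = 22759.9 mm.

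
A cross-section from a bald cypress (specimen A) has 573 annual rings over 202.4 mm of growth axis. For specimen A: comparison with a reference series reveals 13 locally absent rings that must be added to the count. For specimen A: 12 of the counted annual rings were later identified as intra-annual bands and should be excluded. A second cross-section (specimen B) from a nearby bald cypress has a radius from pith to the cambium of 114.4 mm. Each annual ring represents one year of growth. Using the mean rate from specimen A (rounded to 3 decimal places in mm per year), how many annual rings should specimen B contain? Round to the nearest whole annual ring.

324 annual rings

Specimen A: adjusted count: 573 − 12 + 13 = 574 annual rings.
A: Extension rate ≈ 202.4 / 574 = 0.353 mm/year.
Specimen B: 114.4 mm / 0.353 mm per year = 324.08 years ≈ 324 annual rings.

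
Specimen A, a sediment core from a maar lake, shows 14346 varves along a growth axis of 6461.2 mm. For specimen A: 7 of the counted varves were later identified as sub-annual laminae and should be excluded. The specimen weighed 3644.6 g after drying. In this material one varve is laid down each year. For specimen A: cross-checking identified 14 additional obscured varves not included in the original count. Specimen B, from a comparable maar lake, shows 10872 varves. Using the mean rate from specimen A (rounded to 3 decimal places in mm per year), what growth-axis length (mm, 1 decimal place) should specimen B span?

4892.4 mm

Specimen A: adjusted count: 14346 − 7 + 14 = 14353 varves.
A: 6461.2 mm over 14353 years gives 6461.2 / 14353 ≈ 0.450 mm/yr.
B's length ≈ 0.450 × 10872 = 4892.4 mm.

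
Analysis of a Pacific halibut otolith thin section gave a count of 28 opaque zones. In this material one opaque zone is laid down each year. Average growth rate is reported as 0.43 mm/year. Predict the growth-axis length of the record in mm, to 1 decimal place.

28 years of growth are recorded.
28 years at 0.43 mm/year gives 0.43 × 28 = 12.0 mm.

12.0 mm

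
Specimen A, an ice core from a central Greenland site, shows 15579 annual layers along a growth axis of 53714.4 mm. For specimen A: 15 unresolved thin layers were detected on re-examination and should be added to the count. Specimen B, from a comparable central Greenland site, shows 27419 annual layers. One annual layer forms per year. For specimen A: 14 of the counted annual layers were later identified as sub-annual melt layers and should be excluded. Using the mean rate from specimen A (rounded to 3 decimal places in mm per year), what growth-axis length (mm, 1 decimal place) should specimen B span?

Specimen A: adjusted count: 15579 − 14 + 15 = 15580 annual layers.
A: Mean rate = 53714.4 mm / 15580 years ≈ 3.448 mm/year.
For B, 3.448 mm/year × 27419 years = 94540.7 mm.

94540.7 mm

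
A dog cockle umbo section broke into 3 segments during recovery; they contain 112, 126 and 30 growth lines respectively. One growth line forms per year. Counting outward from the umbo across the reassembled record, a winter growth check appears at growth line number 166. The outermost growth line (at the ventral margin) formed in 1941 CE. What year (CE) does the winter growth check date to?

1839 CE

Total growth lines = 112 + 126 + 30 = 268.
268 − 166 = 102 growth lines lie beyond the winter growth check toward the ventral margin.
1941 − 102 = 1839 CE.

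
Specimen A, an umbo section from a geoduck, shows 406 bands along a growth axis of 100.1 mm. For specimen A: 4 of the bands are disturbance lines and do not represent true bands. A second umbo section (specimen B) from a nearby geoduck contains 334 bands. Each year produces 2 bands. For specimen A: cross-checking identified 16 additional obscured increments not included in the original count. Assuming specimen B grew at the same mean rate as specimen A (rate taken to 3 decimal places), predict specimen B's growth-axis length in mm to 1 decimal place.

Specimen A: correcting the raw count gives 406 − 4 + 16 = 418 true bands.
Specimen A: dividing by 2 bands per year: 418 / 2 = 209 years.
A: Extension rate ≈ 100.1 / 209 = 0.479 mm/year.
Specimen B: dividing by 2 bands per year: 334 / 2 = 167 years. B's length ≈ 0.479 × 167 = 80.0 mm.

80.0 mm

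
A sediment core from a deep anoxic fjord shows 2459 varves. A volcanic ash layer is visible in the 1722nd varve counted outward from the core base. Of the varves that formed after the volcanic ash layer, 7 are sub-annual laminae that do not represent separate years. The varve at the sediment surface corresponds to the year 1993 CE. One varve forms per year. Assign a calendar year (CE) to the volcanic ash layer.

1263 CE

2459 − 1722 = 737 varves lie beyond the volcanic ash layer toward the sediment surface.
737 − 7 false = 730 true varves after the volcanic ash layer.
1993 − 730 = 1263 CE.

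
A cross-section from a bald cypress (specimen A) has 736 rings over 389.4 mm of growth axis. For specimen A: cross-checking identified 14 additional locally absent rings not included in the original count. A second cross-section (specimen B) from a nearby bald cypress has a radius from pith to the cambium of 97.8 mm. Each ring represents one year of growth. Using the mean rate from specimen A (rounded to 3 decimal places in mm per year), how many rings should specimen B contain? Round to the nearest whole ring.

Specimen A: true ring count = 736 + 14 = 750.
A: 389.4 mm over 750 years gives 389.4 / 750 ≈ 0.519 mm per year.
For B, 97.8 / 0.519 = 188.44 years ≈ 188 rings.

188 rings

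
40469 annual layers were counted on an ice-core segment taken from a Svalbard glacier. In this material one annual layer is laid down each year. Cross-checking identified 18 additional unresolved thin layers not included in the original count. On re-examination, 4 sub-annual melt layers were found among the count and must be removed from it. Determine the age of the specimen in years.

40483 years

After corrections the count is 40469 − 4 + 18 = 40483 annual layers.
At one annual layer per year, that is 40483 years.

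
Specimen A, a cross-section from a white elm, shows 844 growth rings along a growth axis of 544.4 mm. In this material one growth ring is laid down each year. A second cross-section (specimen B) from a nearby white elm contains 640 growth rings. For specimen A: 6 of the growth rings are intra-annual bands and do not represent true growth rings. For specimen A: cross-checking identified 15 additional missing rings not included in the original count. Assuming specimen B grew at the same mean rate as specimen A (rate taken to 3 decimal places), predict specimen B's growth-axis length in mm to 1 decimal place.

Specimen A: true growth ring count = 844 − 6 + 15 = 853.
A: Mean rate = 544.4 mm / 853 years ≈ 0.638 mm per year.
Length of B = 0.638 × 640 = 408.3 mm.

408.3 mm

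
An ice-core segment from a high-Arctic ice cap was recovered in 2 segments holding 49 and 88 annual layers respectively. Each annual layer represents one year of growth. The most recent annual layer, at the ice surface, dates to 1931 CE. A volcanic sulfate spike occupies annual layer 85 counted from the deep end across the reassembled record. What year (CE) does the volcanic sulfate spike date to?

Total annual layers = 49 + 88 = 137.
The volcanic sulfate spike sits at annual layer 85 from the deep end, so 137 − 85 = 52 annual layers formed after it.
1931 − 52 = 1879 CE.

1879 CE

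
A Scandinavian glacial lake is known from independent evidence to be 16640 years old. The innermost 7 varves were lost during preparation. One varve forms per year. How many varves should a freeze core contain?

One varve per year gives 16640 varves over 16640 years.
Subtracting the 7 varves not captured gives 16640 − 7 = 16633 varves in the record.

16633 varves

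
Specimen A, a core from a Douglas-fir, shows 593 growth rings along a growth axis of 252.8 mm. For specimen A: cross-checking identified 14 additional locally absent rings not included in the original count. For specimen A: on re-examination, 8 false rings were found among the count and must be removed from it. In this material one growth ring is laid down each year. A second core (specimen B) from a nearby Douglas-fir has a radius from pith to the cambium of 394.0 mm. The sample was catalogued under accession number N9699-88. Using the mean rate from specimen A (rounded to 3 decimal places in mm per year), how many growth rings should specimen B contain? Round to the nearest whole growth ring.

934 growth rings

Specimen A: after corrections the count is 593 − 8 + 14 = 599 growth rings.
A: 252.8 mm over 599 years gives 252.8 / 599 ≈ 0.422 mm/yr.
Specimen B: 394.0 mm / 0.422 mm per year = 933.65 years ≈ 934 growth rings.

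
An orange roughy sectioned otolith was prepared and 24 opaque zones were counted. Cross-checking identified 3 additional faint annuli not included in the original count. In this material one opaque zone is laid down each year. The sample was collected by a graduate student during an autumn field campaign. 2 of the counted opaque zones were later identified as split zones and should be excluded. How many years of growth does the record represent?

25 yr

Adjusted count: 24 − 2 + 3 = 25 opaque zones.
At one opaque zone per year, that is 25 years.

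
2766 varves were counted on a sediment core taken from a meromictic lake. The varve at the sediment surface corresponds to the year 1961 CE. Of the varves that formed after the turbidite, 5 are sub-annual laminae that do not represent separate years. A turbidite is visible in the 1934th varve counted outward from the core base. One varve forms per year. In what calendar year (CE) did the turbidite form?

1134 CE

The turbidite sits at varve 1934 from the core base, so 2766 − 1934 = 832 varves formed after it.
Excluding 5 false varves: 832 − 5 = 827.
The varve at the sediment surface is 1961 CE, so the turbidite dates to 1961 − 827 = 1134 CE.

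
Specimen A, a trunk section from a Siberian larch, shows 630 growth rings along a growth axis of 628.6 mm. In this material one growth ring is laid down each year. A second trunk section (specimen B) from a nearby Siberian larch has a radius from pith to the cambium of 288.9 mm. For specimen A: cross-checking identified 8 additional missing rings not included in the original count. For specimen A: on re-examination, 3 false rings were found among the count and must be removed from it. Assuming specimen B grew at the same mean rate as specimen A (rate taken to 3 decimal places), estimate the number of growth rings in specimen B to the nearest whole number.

Specimen A: adjusted count: 630 − 3 + 8 = 635 growth rings.
A: Extension rate ≈ 628.6 / 635 = 0.990 mm per year.
For B, 288.9 / 0.990 = 291.82 years ≈ 292 growth rings.

292 growth rings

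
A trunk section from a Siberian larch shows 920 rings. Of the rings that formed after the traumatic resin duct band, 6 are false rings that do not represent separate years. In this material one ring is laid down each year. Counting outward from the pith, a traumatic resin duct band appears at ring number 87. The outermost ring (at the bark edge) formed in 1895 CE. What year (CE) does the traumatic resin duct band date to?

1068 CE

Between ring 87 and the bark edge there are 920 − 87 = 833 rings.
Removing the 6 false rings leaves 833 − 6 = 827 true rings beyond the traumatic resin duct band.
1895 − 827 = 1068 CE.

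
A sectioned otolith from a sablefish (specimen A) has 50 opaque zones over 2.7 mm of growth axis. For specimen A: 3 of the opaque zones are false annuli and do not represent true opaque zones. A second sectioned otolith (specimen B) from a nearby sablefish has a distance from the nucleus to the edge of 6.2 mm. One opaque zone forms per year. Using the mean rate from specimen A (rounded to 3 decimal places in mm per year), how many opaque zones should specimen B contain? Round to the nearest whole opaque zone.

109 opaque zones

Specimen A: adjusted count: 50 − 3 = 47 opaque zones.
A: Extension rate ≈ 2.7 / 47 = 0.057 mm/yr.
Specimen B: 6.2 mm / 0.057 mm per year = 108.77 years ≈ 109 opaque zones.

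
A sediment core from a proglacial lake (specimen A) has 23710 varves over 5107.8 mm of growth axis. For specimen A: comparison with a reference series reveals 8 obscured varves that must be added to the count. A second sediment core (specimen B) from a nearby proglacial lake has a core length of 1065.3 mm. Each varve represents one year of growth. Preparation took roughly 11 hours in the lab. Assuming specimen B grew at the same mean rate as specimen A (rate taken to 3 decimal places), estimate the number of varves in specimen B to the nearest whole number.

4955 varves

Specimen A: after corrections the count is 23710 + 8 = 23718 varves.
A: Extension rate ≈ 5107.8 / 23718 = 0.215 mm per year.
Specimen B: 1065.3 mm / 0.215 mm per year = 4954.88 years ≈ 4955 varves.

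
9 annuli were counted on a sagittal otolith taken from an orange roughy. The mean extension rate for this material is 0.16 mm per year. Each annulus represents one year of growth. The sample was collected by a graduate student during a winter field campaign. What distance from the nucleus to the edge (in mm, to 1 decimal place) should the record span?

1.4 mm

9 years of growth are recorded.
Predicted length = 0.16 mm/year × 9 years = 1.4 mm.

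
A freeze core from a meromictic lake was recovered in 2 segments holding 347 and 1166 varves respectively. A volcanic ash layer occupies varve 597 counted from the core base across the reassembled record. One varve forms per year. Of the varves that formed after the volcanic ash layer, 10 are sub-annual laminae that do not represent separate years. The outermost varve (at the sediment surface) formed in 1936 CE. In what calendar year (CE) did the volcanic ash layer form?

Total varves = 347 + 1166 = 1513.
1513 − 597 = 916 varves lie beyond the volcanic ash layer toward the sediment surface.
Removing the 10 false varves leaves 916 − 10 = 906 true varves beyond the volcanic ash layer.
The varve at the sediment surface is 1936 CE, so the volcanic ash layer dates to 1936 − 906 = 1030 CE.

1030 CE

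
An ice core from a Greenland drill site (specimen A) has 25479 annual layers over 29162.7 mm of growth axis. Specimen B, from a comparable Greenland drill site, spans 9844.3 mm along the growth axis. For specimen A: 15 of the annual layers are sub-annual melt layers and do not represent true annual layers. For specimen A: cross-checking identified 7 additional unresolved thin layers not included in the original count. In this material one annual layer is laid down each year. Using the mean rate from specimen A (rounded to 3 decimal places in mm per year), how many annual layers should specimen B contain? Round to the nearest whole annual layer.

Specimen A: correcting the raw count gives 25479 − 15 + 7 = 25471 true annual layers.
A: Mean rate = 29162.7 mm / 25471 years ≈ 1.145 mm per year.
For B, 9844.3 / 1.145 = 8597.64 years ≈ 8598 annual layers.

8598 annual layers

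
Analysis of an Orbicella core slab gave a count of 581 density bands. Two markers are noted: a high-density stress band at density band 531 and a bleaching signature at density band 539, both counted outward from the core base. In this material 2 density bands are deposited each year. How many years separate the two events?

4 years

The two markers are separated by 539 − 531 = 8 density bands.
8 density bands at 2 per year is 8 / 2 = 4 years.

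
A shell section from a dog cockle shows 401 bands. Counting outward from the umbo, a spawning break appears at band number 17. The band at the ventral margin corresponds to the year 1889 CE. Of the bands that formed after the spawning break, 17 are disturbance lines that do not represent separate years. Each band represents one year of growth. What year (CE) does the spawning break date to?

1522 CE

Between band 17 and the ventral margin there are 401 − 17 = 384 bands.
Excluding 17 false bands: 384 − 17 = 367.
The band at the ventral margin is 1889 CE, so the spawning break dates to 1889 − 367 = 1522 CE.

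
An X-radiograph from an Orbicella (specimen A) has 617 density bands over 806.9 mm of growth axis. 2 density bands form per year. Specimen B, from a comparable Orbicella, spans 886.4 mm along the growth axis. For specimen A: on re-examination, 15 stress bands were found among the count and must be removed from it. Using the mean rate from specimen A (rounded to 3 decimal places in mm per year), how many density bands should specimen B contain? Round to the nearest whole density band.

661 density bands

Specimen A: true density band count = 617 − 15 = 602.
Specimen A: dividing by 2 density bands per year: 602 / 2 = 301 years.
A: Mean rate = 806.9 mm / 301 years ≈ 2.681 mm/year.
B spans 886.4 / 2.681 = 330.62 years; at 2 density bands per year that is 330.62 × 2 ≈ 661 density bands.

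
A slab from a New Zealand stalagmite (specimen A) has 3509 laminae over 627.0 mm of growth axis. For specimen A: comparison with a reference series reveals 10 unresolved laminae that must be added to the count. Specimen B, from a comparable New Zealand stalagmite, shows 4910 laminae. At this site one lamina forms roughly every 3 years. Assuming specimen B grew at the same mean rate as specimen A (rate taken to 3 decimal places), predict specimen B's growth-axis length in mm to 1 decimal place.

Specimen A: after corrections the count is 3509 + 10 = 3519 laminae.
Specimen A: multiplying by 3 years per lamina: 3519 × 3 = 10557 years.
A: Mean rate = 627.0 mm / 10557 years ≈ 0.059 mm per year.
Specimen B: multiplying by 3 years per lamina: 4910 × 3 = 14730 years. B's length ≈ 0.059 × 14730 = 869.1 mm.

869.1 mm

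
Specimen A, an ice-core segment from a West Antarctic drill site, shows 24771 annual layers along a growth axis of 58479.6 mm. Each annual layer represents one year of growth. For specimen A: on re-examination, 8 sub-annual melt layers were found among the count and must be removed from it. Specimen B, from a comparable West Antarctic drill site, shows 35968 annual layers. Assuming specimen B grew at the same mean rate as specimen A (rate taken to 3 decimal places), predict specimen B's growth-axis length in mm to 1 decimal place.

84956.4 mm

Specimen A: true annual layer count = 24771 − 8 = 24763.
A: Extension rate ≈ 58479.6 / 24763 = 2.362 mm/year.
Length of B = 2.362 × 35968 = 84956.4 mm.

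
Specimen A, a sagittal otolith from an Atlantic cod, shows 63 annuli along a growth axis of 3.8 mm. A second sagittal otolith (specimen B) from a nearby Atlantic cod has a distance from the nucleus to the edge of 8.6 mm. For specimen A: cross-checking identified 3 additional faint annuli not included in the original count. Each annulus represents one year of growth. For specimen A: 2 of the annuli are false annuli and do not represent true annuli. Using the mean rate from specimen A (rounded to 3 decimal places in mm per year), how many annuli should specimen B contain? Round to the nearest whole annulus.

Specimen A: correcting the raw count gives 63 − 2 + 3 = 64 true annuli.
A: Mean rate = 3.8 mm / 64 years ≈ 0.059 mm/year.
Specimen B: 8.6 mm / 0.059 mm per year = 145.76 years ≈ 146 annuli.

146 annuli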